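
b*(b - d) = b^2 - b*d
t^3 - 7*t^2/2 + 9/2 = (t - 3)*(t - 3/2)*(t + 1)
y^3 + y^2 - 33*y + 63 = (y - 3)^2*(y + 7)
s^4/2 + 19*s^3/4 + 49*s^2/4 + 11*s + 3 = (s/2 + 1/2)*(s + 1/2)*(s + 2)*(s + 6)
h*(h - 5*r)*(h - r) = h^3 - 6*h^2*r + 5*h*r^2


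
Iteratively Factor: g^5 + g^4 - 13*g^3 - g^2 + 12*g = (g)*(g^4 + g^3 - 13*g^2 - g + 12) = g*(g + 1)*(g^3 - 13*g + 12) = g*(g - 1)*(g + 1)*(g^2 + g - 12) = g*(g - 3)*(g - 1)*(g + 1)*(g + 4)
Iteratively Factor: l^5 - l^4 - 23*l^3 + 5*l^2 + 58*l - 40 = (l + 2)*(l^4 - 3*l^3 - 17*l^2 + 39*l - 20) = (l - 1)*(l + 2)*(l^3 - 2*l^2 - 19*l + 20) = (l - 5)*(l - 1)*(l + 2)*(l^2 + 3*l - 4) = (l - 5)*(l - 1)^2*(l + 2)*(l + 4)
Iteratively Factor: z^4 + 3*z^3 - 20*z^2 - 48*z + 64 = (z - 1)*(z^3 + 4*z^2 - 16*z - 64) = (z - 4)*(z - 1)*(z^2 + 8*z + 16) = (z - 4)*(z - 1)*(z + 4)*(z + 4)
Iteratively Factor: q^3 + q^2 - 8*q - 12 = (q - 3)*(q^2 + 4*q + 4) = (q - 3)*(q + 2)*(q + 2)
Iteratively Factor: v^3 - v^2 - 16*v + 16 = (v + 4)*(v^2 - 5*v + 4) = (v - 1)*(v + 4)*(v - 4)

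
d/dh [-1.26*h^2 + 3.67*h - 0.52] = 3.67 - 2.52*h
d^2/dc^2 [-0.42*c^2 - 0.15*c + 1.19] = -0.840000000000000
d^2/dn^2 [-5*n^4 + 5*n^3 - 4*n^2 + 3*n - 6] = -60*n^2 + 30*n - 8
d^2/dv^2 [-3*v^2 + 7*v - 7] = -6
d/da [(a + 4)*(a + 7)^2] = 3*(a + 5)*(a + 7)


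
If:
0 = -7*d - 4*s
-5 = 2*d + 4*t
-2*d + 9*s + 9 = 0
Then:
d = 36/71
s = -63/71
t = -427/284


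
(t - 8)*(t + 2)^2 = t^3 - 4*t^2 - 28*t - 32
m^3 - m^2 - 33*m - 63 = (m - 7)*(m + 3)^2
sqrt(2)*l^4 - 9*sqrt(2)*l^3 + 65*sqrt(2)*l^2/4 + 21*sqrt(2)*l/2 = l*(l - 6)*(l - 7/2)*(sqrt(2)*l + sqrt(2)/2)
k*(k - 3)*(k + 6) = k^3 + 3*k^2 - 18*k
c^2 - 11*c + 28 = (c - 7)*(c - 4)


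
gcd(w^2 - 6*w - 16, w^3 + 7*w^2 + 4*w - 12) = w + 2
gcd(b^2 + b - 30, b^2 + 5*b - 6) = b + 6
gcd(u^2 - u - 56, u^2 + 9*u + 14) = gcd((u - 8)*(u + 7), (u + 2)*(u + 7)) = u + 7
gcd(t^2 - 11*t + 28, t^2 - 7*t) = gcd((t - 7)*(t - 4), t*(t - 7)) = t - 7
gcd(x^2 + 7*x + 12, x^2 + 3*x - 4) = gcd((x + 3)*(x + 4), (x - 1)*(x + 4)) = x + 4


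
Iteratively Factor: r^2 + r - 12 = (r - 3)*(r + 4)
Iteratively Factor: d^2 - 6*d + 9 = (d - 3)*(d - 3)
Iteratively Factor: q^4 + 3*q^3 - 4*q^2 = (q - 1)*(q^3 + 4*q^2) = q*(q - 1)*(q^2 + 4*q) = q*(q - 1)*(q + 4)*(q)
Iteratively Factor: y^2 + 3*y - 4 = (y - 1)*(y + 4)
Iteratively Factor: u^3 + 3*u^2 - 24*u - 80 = (u + 4)*(u^2 - u - 20) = (u + 4)^2*(u - 5)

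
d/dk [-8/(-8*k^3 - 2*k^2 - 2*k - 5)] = 16*(-12*k^2 - 2*k - 1)/(8*k^3 + 2*k^2 + 2*k + 5)^2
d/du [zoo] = 0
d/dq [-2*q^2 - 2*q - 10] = -4*q - 2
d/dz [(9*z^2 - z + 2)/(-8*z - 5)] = 3*(-24*z^2 - 30*z + 7)/(64*z^2 + 80*z + 25)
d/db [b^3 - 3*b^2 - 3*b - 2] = 3*b^2 - 6*b - 3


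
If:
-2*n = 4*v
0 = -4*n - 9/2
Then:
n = -9/8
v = 9/16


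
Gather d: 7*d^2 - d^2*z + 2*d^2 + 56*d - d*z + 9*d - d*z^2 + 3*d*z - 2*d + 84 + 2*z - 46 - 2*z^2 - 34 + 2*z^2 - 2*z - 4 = d^2*(9 - z) + d*(-z^2 + 2*z + 63)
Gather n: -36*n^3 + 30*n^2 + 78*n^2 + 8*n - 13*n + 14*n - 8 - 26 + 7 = -36*n^3 + 108*n^2 + 9*n - 27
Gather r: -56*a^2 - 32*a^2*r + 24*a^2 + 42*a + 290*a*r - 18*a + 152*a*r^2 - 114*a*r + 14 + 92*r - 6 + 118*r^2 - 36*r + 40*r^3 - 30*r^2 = -32*a^2 + 24*a + 40*r^3 + r^2*(152*a + 88) + r*(-32*a^2 + 176*a + 56) + 8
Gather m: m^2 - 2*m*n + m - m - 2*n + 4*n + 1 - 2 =m^2 - 2*m*n + 2*n - 1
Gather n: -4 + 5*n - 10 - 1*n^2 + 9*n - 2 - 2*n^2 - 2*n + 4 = -3*n^2 + 12*n - 12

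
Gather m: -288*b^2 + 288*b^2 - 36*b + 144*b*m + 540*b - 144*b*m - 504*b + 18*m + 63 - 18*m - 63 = 0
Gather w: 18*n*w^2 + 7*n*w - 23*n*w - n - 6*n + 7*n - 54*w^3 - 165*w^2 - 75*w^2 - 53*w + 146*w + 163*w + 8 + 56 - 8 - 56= -54*w^3 + w^2*(18*n - 240) + w*(256 - 16*n)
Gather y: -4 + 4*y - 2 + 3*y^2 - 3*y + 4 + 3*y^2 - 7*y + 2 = 6*y^2 - 6*y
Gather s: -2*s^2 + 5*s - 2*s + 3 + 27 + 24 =-2*s^2 + 3*s + 54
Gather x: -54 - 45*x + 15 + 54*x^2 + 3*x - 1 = 54*x^2 - 42*x - 40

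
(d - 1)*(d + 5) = d^2 + 4*d - 5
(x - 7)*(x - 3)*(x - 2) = x^3 - 12*x^2 + 41*x - 42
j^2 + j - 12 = (j - 3)*(j + 4)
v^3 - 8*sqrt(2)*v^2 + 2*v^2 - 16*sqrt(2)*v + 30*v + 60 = (v + 2)*(v - 5*sqrt(2))*(v - 3*sqrt(2))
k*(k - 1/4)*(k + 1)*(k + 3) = k^4 + 15*k^3/4 + 2*k^2 - 3*k/4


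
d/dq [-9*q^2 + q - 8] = 1 - 18*q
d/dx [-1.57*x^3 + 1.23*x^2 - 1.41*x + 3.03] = -4.71*x^2 + 2.46*x - 1.41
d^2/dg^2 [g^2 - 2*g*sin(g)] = 2*g*sin(g) - 4*cos(g) + 2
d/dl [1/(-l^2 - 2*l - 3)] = 2*(l + 1)/(l^2 + 2*l + 3)^2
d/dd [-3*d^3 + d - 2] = 1 - 9*d^2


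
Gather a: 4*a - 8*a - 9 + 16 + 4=11 - 4*a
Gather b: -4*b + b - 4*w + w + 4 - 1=-3*b - 3*w + 3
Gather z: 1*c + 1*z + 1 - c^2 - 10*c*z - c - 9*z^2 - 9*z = -c^2 - 9*z^2 + z*(-10*c - 8) + 1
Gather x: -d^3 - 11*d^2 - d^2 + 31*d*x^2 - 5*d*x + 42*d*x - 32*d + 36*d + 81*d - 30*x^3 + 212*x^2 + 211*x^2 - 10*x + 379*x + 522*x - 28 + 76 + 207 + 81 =-d^3 - 12*d^2 + 85*d - 30*x^3 + x^2*(31*d + 423) + x*(37*d + 891) + 336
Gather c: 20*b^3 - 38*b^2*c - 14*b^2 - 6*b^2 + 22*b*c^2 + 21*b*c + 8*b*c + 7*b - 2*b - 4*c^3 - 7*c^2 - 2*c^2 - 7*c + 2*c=20*b^3 - 20*b^2 + 5*b - 4*c^3 + c^2*(22*b - 9) + c*(-38*b^2 + 29*b - 5)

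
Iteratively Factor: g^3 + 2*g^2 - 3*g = (g + 3)*(g^2 - g) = (g - 1)*(g + 3)*(g)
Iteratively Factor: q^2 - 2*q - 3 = (q + 1)*(q - 3)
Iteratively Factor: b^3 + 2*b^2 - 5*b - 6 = (b - 2)*(b^2 + 4*b + 3) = (b - 2)*(b + 3)*(b + 1)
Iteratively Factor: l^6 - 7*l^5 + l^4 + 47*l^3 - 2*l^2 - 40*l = (l + 1)*(l^5 - 8*l^4 + 9*l^3 + 38*l^2 - 40*l) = (l - 5)*(l + 1)*(l^4 - 3*l^3 - 6*l^2 + 8*l) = (l - 5)*(l + 1)*(l + 2)*(l^3 - 5*l^2 + 4*l) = (l - 5)*(l - 1)*(l + 1)*(l + 2)*(l^2 - 4*l) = (l - 5)*(l - 4)*(l - 1)*(l + 1)*(l + 2)*(l)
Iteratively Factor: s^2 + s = (s + 1)*(s)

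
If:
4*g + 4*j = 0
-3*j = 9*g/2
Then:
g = 0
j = 0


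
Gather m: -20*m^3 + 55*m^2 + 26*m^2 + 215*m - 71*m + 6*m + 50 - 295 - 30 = -20*m^3 + 81*m^2 + 150*m - 275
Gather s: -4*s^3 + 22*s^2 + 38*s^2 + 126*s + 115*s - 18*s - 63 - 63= -4*s^3 + 60*s^2 + 223*s - 126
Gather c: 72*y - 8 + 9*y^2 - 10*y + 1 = 9*y^2 + 62*y - 7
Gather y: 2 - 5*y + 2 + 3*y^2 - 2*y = 3*y^2 - 7*y + 4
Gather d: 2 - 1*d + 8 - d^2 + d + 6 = 16 - d^2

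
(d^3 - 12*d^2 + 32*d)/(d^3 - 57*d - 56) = d*(d - 4)/(d^2 + 8*d + 7)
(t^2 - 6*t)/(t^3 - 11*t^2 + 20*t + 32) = t*(t - 6)/(t^3 - 11*t^2 + 20*t + 32)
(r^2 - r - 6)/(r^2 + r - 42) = (r^2 - r - 6)/(r^2 + r - 42)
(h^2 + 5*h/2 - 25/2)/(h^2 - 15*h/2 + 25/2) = (h + 5)/(h - 5)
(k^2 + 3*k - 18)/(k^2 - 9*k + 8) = (k^2 + 3*k - 18)/(k^2 - 9*k + 8)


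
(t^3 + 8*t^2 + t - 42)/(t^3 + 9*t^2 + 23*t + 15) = (t^2 + 5*t - 14)/(t^2 + 6*t + 5)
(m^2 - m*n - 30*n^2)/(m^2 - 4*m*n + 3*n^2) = (m^2 - m*n - 30*n^2)/(m^2 - 4*m*n + 3*n^2)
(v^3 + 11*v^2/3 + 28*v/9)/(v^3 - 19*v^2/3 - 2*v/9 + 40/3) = v*(3*v + 7)/(3*v^2 - 23*v + 30)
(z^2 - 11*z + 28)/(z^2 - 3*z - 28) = (z - 4)/(z + 4)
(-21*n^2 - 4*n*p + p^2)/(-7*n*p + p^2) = (3*n + p)/p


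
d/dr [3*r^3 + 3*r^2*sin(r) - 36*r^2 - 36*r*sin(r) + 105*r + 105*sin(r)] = 3*r^2*cos(r) + 9*r^2 + 6*r*sin(r) - 36*r*cos(r) - 72*r - 36*sin(r) + 105*cos(r) + 105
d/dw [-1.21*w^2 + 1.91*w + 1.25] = 1.91 - 2.42*w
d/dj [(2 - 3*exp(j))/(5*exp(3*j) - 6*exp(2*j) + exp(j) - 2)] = ((3*exp(j) - 2)*(15*exp(2*j) - 12*exp(j) + 1) - 15*exp(3*j) + 18*exp(2*j) - 3*exp(j) + 6)*exp(j)/(5*exp(3*j) - 6*exp(2*j) + exp(j) - 2)^2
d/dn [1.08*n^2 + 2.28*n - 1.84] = 2.16*n + 2.28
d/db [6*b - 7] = 6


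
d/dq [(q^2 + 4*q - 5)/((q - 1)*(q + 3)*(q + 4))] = (-q^2 - 10*q - 23)/(q^4 + 14*q^3 + 73*q^2 + 168*q + 144)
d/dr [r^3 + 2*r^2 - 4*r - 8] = 3*r^2 + 4*r - 4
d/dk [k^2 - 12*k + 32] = 2*k - 12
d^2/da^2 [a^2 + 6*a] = 2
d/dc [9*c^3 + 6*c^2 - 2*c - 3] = 27*c^2 + 12*c - 2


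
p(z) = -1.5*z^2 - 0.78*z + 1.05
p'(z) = -3.0*z - 0.78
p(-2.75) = -8.15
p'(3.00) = -9.78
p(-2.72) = -7.93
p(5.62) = -50.71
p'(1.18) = -4.32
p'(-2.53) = 6.81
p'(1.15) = -4.23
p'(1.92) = -6.54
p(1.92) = -5.98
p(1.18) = -1.96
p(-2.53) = -6.58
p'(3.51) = -11.31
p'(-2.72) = 7.38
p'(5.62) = -17.64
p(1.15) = -1.83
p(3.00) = -14.79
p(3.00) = -14.79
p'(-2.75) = 7.47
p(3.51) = -20.17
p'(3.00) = -9.78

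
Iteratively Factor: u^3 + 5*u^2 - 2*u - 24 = (u + 4)*(u^2 + u - 6) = (u + 3)*(u + 4)*(u - 2)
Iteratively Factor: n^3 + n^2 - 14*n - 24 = (n + 2)*(n^2 - n - 12) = (n + 2)*(n + 3)*(n - 4)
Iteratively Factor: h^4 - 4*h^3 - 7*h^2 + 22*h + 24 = (h + 2)*(h^3 - 6*h^2 + 5*h + 12) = (h - 4)*(h + 2)*(h^2 - 2*h - 3) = (h - 4)*(h + 1)*(h + 2)*(h - 3)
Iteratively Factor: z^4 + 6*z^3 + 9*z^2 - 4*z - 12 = (z + 2)*(z^3 + 4*z^2 + z - 6) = (z - 1)*(z + 2)*(z^2 + 5*z + 6) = (z - 1)*(z + 2)*(z + 3)*(z + 2)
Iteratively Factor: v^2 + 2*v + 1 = (v + 1)*(v + 1)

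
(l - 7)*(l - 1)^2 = l^3 - 9*l^2 + 15*l - 7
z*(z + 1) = z^2 + z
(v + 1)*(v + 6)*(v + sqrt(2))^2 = v^4 + 2*sqrt(2)*v^3 + 7*v^3 + 8*v^2 + 14*sqrt(2)*v^2 + 14*v + 12*sqrt(2)*v + 12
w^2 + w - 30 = (w - 5)*(w + 6)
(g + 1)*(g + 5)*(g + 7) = g^3 + 13*g^2 + 47*g + 35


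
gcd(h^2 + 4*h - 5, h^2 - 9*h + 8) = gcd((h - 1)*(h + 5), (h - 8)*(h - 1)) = h - 1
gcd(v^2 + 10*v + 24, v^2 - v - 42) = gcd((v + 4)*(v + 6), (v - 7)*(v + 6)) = v + 6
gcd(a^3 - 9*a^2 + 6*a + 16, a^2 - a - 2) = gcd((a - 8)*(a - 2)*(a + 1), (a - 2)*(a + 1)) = a^2 - a - 2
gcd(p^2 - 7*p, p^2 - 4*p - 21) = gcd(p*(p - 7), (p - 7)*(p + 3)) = p - 7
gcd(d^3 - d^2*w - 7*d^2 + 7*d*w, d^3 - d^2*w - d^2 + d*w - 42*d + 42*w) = -d^2 + d*w + 7*d - 7*w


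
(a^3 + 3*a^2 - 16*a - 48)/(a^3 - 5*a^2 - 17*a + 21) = (a^2 - 16)/(a^2 - 8*a + 7)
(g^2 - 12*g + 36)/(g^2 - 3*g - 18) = (g - 6)/(g + 3)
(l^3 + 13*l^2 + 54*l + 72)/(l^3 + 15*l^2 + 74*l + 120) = (l + 3)/(l + 5)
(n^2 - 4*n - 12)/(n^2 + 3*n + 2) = (n - 6)/(n + 1)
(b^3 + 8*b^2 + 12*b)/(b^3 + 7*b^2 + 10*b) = (b + 6)/(b + 5)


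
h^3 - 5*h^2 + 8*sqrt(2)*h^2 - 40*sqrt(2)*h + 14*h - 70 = (h - 5)*(h + sqrt(2))*(h + 7*sqrt(2))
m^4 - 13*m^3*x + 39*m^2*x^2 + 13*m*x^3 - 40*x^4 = (m - 8*x)*(m - 5*x)*(m - x)*(m + x)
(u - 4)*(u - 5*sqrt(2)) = u^2 - 5*sqrt(2)*u - 4*u + 20*sqrt(2)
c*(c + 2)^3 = c^4 + 6*c^3 + 12*c^2 + 8*c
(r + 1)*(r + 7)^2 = r^3 + 15*r^2 + 63*r + 49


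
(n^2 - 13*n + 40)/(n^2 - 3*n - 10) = (n - 8)/(n + 2)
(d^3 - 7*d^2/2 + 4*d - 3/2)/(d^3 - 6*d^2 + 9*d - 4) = (d - 3/2)/(d - 4)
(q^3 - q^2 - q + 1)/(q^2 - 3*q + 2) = (q^2 - 1)/(q - 2)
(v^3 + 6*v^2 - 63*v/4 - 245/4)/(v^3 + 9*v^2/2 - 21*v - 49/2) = (v + 5/2)/(v + 1)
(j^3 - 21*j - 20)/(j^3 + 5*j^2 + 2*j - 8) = (j^2 - 4*j - 5)/(j^2 + j - 2)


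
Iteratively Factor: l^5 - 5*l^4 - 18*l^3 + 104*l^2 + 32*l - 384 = (l - 3)*(l^4 - 2*l^3 - 24*l^2 + 32*l + 128) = (l - 3)*(l + 4)*(l^3 - 6*l^2 + 32) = (l - 4)*(l - 3)*(l + 4)*(l^2 - 2*l - 8) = (l - 4)^2*(l - 3)*(l + 4)*(l + 2)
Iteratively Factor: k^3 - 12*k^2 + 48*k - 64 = (k - 4)*(k^2 - 8*k + 16) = (k - 4)^2*(k - 4)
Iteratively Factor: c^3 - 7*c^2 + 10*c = (c - 2)*(c^2 - 5*c) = c*(c - 2)*(c - 5)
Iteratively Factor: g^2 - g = (g - 1)*(g)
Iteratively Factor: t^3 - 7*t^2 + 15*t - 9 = (t - 3)*(t^2 - 4*t + 3) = (t - 3)*(t - 1)*(t - 3)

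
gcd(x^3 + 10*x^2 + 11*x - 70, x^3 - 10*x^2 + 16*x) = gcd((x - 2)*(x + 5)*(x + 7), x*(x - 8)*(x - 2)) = x - 2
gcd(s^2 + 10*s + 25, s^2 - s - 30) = s + 5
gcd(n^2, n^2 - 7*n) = n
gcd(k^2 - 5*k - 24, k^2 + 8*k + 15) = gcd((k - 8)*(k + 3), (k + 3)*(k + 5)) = k + 3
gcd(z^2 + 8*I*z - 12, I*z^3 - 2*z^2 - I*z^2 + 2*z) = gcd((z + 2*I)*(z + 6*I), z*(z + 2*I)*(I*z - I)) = z + 2*I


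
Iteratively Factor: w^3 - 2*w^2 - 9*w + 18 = (w + 3)*(w^2 - 5*w + 6) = (w - 2)*(w + 3)*(w - 3)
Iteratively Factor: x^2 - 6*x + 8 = (x - 4)*(x - 2)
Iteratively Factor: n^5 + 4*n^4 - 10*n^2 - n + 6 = (n + 1)*(n^4 + 3*n^3 - 3*n^2 - 7*n + 6) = (n + 1)*(n + 3)*(n^3 - 3*n + 2) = (n + 1)*(n + 2)*(n + 3)*(n^2 - 2*n + 1) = (n - 1)*(n + 1)*(n + 2)*(n + 3)*(n - 1)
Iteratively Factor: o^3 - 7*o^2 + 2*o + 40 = (o + 2)*(o^2 - 9*o + 20) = (o - 5)*(o + 2)*(o - 4)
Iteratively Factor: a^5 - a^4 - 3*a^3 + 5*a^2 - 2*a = (a)*(a^4 - a^3 - 3*a^2 + 5*a - 2) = a*(a - 1)*(a^3 - 3*a + 2) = a*(a - 1)*(a + 2)*(a^2 - 2*a + 1) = a*(a - 1)^2*(a + 2)*(a - 1)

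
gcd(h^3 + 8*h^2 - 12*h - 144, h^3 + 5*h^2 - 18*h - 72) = h^2 + 2*h - 24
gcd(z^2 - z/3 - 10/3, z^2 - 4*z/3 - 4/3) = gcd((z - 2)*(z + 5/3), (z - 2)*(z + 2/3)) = z - 2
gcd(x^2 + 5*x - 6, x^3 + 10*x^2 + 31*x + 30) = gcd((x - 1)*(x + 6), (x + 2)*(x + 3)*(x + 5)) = 1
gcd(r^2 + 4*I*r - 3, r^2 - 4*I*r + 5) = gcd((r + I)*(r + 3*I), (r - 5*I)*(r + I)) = r + I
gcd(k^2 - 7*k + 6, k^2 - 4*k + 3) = k - 1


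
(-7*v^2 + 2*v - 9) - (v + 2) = -7*v^2 + v - 11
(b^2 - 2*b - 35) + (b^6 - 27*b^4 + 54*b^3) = b^6 - 27*b^4 + 54*b^3 + b^2 - 2*b - 35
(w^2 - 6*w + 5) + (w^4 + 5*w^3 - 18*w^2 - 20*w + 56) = w^4 + 5*w^3 - 17*w^2 - 26*w + 61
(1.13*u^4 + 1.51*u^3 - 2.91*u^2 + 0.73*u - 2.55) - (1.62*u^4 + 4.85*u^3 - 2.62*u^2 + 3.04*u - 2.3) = -0.49*u^4 - 3.34*u^3 - 0.29*u^2 - 2.31*u - 0.25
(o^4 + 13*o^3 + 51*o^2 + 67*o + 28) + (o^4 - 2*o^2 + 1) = 2*o^4 + 13*o^3 + 49*o^2 + 67*o + 29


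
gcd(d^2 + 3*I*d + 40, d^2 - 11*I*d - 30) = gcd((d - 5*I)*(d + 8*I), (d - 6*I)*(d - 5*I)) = d - 5*I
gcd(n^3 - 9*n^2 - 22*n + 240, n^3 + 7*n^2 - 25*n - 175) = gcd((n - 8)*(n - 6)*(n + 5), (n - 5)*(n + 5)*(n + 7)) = n + 5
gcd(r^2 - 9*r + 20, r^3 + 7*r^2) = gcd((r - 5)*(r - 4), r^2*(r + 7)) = 1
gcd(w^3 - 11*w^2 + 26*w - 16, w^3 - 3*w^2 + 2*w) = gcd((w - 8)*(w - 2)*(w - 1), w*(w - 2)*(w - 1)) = w^2 - 3*w + 2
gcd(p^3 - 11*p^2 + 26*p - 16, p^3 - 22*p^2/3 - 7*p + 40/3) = p^2 - 9*p + 8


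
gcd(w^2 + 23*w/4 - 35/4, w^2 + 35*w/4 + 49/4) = w + 7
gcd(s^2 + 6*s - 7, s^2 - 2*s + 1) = s - 1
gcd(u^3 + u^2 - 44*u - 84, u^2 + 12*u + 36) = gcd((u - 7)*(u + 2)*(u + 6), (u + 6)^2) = u + 6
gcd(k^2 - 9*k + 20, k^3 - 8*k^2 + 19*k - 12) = k - 4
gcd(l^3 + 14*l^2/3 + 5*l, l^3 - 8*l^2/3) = l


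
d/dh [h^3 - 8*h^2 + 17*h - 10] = 3*h^2 - 16*h + 17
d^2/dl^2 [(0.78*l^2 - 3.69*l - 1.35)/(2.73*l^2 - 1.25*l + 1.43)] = (-49.678902*l^3 - 78.638742*l^2 + 114.073596*l - 3.679926)/(20.346417*l^6 - 27.948375*l^5 + 44.769816*l^4 - 31.232375*l^3 + 23.450856*l^2 - 7.668375*l + 2.924207)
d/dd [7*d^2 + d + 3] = 14*d + 1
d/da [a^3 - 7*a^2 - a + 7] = 3*a^2 - 14*a - 1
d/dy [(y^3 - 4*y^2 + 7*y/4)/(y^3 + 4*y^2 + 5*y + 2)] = (16*y^3 - 3*y^2 - 39*y + 7)/(2*(y^5 + 7*y^4 + 19*y^3 + 25*y^2 + 16*y + 4))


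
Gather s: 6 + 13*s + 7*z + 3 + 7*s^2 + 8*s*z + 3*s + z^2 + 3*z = 7*s^2 + s*(8*z + 16) + z^2 + 10*z + 9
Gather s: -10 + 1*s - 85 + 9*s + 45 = 10*s - 50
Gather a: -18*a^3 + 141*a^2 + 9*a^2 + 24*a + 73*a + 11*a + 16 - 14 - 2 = -18*a^3 + 150*a^2 + 108*a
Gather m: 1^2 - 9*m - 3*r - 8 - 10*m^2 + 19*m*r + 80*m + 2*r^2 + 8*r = -10*m^2 + m*(19*r + 71) + 2*r^2 + 5*r - 7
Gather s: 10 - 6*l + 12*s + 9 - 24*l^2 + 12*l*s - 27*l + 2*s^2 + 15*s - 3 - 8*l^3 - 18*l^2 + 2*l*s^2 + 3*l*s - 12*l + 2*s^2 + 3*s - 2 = -8*l^3 - 42*l^2 - 45*l + s^2*(2*l + 4) + s*(15*l + 30) + 14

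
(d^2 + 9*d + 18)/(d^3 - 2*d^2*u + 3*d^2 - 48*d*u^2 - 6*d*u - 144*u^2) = (-d - 6)/(-d^2 + 2*d*u + 48*u^2)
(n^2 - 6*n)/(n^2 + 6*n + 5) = n*(n - 6)/(n^2 + 6*n + 5)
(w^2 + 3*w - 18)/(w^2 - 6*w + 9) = (w + 6)/(w - 3)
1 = 1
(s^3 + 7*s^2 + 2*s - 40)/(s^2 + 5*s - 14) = (s^2 + 9*s + 20)/(s + 7)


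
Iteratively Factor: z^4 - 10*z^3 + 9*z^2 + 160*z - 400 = (z - 5)*(z^3 - 5*z^2 - 16*z + 80) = (z - 5)*(z - 4)*(z^2 - z - 20) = (z - 5)*(z - 4)*(z + 4)*(z - 5)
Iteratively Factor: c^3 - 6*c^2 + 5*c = (c - 5)*(c^2 - c) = c*(c - 5)*(c - 1)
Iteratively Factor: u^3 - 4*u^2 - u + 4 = (u + 1)*(u^2 - 5*u + 4) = (u - 4)*(u + 1)*(u - 1)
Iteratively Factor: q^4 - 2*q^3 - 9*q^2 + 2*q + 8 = (q - 1)*(q^3 - q^2 - 10*q - 8) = (q - 1)*(q + 1)*(q^2 - 2*q - 8) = (q - 4)*(q - 1)*(q + 1)*(q + 2)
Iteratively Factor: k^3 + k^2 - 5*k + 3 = (k - 1)*(k^2 + 2*k - 3) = (k - 1)^2*(k + 3)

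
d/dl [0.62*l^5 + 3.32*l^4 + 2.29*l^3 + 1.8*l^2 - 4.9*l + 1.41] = 3.1*l^4 + 13.28*l^3 + 6.87*l^2 + 3.6*l - 4.9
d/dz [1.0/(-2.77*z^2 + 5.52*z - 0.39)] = (5.54*z - 5.52)/(2.77*z^2 - 5.52*z + 0.39)^2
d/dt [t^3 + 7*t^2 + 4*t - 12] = 3*t^2 + 14*t + 4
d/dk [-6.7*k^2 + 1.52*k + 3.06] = 1.52 - 13.4*k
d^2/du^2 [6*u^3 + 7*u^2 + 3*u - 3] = 36*u + 14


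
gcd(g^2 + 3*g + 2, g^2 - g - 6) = g + 2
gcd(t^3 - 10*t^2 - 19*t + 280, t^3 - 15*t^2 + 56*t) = t^2 - 15*t + 56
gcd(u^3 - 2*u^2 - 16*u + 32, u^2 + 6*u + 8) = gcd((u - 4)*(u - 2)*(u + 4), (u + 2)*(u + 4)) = u + 4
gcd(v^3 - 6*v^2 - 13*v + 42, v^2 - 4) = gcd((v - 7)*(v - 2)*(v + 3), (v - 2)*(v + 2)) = v - 2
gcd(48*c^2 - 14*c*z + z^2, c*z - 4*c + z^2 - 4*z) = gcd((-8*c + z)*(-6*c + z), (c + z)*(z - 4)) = 1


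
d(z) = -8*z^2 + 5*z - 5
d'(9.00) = -139.00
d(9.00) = -608.00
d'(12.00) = -187.00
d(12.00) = -1097.00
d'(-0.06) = 5.96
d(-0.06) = -5.33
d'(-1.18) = 23.88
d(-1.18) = -22.04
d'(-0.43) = 11.88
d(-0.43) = -8.63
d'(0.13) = 2.92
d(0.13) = -4.49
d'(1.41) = -17.56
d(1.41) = -13.85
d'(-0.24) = 8.84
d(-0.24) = -6.66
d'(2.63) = -37.08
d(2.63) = -47.19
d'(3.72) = -54.52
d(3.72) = -97.11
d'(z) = 5 - 16*z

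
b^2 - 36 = (b - 6)*(b + 6)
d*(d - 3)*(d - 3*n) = d^3 - 3*d^2*n - 3*d^2 + 9*d*n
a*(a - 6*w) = a^2 - 6*a*w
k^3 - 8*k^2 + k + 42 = (k - 7)*(k - 3)*(k + 2)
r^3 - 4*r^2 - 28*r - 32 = (r - 8)*(r + 2)^2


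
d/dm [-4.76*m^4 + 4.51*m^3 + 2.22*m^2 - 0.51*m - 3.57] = -19.04*m^3 + 13.53*m^2 + 4.44*m - 0.51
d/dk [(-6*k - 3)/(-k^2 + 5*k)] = 3*(-2*k^2 - 2*k + 5)/(k^2*(k^2 - 10*k + 25))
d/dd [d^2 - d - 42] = 2*d - 1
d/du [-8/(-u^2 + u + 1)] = 8*(1 - 2*u)/(-u^2 + u + 1)^2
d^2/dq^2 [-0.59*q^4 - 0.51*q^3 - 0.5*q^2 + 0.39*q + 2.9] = -7.08*q^2 - 3.06*q - 1.0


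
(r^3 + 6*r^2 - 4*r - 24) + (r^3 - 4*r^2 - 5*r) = 2*r^3 + 2*r^2 - 9*r - 24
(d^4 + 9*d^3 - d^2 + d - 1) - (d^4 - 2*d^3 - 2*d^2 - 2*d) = 11*d^3 + d^2 + 3*d - 1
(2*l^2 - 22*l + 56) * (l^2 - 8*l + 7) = 2*l^4 - 38*l^3 + 246*l^2 - 602*l + 392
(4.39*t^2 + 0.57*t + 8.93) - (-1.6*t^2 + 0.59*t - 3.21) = 5.99*t^2 - 0.02*t + 12.14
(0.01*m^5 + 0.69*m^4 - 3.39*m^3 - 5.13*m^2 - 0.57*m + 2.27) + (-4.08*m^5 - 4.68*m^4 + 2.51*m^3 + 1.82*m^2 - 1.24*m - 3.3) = -4.07*m^5 - 3.99*m^4 - 0.88*m^3 - 3.31*m^2 - 1.81*m - 1.03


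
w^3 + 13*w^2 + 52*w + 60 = (w + 2)*(w + 5)*(w + 6)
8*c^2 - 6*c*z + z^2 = (-4*c + z)*(-2*c + z)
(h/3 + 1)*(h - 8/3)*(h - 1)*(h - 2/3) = h^4/3 - 4*h^3/9 - 71*h^2/27 + 122*h/27 - 16/9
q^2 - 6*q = q*(q - 6)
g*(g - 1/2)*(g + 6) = g^3 + 11*g^2/2 - 3*g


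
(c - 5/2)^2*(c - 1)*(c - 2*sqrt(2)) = c^4 - 6*c^3 - 2*sqrt(2)*c^3 + 45*c^2/4 + 12*sqrt(2)*c^2 - 45*sqrt(2)*c/2 - 25*c/4 + 25*sqrt(2)/2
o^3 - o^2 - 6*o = o*(o - 3)*(o + 2)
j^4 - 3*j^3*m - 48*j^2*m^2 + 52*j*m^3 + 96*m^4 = (j - 8*m)*(j - 2*m)*(j + m)*(j + 6*m)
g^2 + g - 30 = (g - 5)*(g + 6)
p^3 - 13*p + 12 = (p - 3)*(p - 1)*(p + 4)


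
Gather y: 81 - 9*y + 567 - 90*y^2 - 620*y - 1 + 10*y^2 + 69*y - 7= -80*y^2 - 560*y + 640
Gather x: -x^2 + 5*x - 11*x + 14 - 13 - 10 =-x^2 - 6*x - 9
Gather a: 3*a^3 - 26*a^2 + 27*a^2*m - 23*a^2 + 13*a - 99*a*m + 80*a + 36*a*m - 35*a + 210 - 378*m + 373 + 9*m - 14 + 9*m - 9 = 3*a^3 + a^2*(27*m - 49) + a*(58 - 63*m) - 360*m + 560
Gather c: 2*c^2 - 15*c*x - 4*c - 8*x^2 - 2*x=2*c^2 + c*(-15*x - 4) - 8*x^2 - 2*x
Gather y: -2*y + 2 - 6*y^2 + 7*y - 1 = -6*y^2 + 5*y + 1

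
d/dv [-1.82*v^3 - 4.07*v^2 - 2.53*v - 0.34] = -5.46*v^2 - 8.14*v - 2.53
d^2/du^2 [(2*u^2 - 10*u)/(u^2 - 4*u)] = -4/(u^3 - 12*u^2 + 48*u - 64)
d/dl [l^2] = 2*l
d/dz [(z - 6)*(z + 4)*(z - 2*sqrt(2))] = 3*z^2 - 4*sqrt(2)*z - 4*z - 24 + 4*sqrt(2)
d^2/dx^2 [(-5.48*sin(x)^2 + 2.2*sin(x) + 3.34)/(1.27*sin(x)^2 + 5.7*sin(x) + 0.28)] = (1.06581410364015e-14*sin(x)^6 - 43.2181*sin(x)^5 + 164.627904*sin(x)^4 + 44.83358*sin(x)^3 - 54.5214120000001*sin(x)^2 + 145.5338*sin(x) + 206.776128)/(2.048383*sin(x)^6 + 27.58059*sin(x)^5 + 125.141736*sin(x)^4 + 197.35452*sin(x)^3 + 27.590304*sin(x)^2 + 1.34064*sin(x) + 0.021952)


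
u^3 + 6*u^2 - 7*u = u*(u - 1)*(u + 7)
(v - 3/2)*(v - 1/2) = v^2 - 2*v + 3/4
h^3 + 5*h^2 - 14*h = h*(h - 2)*(h + 7)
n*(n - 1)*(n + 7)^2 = n^4 + 13*n^3 + 35*n^2 - 49*n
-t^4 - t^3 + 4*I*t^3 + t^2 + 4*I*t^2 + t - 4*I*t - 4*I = (t + 1)*(t - 4*I)*(-I*t - I)*(-I*t + I)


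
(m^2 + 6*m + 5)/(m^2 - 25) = (m + 1)/(m - 5)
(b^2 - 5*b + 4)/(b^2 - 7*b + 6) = (b - 4)/(b - 6)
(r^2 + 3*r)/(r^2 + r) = (r + 3)/(r + 1)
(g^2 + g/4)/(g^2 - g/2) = (4*g + 1)/(2*(2*g - 1))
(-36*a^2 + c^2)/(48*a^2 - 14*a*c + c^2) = (-6*a - c)/(8*a - c)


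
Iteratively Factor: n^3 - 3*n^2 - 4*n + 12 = (n - 3)*(n^2 - 4) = (n - 3)*(n - 2)*(n + 2)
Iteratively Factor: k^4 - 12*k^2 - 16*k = (k + 2)*(k^3 - 2*k^2 - 8*k) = k*(k + 2)*(k^2 - 2*k - 8) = k*(k + 2)^2*(k - 4)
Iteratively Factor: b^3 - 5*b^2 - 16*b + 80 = (b - 4)*(b^2 - b - 20) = (b - 4)*(b + 4)*(b - 5)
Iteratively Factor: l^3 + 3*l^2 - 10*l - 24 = (l + 4)*(l^2 - l - 6) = (l - 3)*(l + 4)*(l + 2)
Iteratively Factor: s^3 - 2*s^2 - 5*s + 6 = (s + 2)*(s^2 - 4*s + 3) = (s - 1)*(s + 2)*(s - 3)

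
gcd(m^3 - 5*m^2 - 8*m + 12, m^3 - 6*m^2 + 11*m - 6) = m - 1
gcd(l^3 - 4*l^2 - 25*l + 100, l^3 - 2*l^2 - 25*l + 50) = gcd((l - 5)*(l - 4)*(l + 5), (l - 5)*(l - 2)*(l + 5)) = l^2 - 25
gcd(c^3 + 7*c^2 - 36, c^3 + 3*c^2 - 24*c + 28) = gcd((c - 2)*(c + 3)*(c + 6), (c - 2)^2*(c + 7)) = c - 2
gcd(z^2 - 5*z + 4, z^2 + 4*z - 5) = z - 1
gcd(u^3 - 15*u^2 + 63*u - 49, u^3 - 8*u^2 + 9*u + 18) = 1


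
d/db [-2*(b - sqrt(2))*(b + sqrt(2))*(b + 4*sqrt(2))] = -6*b^2 - 16*sqrt(2)*b + 4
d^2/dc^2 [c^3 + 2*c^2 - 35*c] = 6*c + 4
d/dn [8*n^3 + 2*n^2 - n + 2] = 24*n^2 + 4*n - 1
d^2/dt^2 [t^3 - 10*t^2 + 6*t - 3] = 6*t - 20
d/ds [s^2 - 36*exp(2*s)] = 2*s - 72*exp(2*s)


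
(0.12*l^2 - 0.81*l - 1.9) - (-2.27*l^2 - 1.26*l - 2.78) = 2.39*l^2 + 0.45*l + 0.88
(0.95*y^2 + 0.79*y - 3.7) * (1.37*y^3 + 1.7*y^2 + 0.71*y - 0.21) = 1.3015*y^5 + 2.6973*y^4 - 3.0515*y^3 - 5.9286*y^2 - 2.7929*y + 0.777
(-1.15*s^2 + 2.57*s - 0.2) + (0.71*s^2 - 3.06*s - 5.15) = -0.44*s^2 - 0.49*s - 5.35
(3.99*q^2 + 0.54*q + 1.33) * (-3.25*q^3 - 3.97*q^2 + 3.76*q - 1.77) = -12.9675*q^5 - 17.5953*q^4 + 8.5361*q^3 - 10.312*q^2 + 4.045*q - 2.3541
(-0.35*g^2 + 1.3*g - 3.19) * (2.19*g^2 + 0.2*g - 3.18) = -0.7665*g^4 + 2.777*g^3 - 5.6131*g^2 - 4.772*g + 10.1442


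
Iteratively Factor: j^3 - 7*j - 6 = (j + 1)*(j^2 - j - 6) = (j + 1)*(j + 2)*(j - 3)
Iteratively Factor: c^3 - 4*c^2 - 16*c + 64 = (c - 4)*(c^2 - 16) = (c - 4)^2*(c + 4)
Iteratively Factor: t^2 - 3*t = (t)*(t - 3)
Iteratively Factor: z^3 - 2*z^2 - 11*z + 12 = (z - 4)*(z^2 + 2*z - 3) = (z - 4)*(z + 3)*(z - 1)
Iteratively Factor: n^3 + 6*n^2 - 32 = (n + 4)*(n^2 + 2*n - 8) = (n + 4)^2*(n - 2)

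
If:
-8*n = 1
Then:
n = -1/8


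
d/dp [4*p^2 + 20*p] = 8*p + 20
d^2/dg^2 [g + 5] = 0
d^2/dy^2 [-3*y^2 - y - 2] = -6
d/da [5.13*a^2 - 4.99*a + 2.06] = 10.26*a - 4.99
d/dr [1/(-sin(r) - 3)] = cos(r)/(sin(r) + 3)^2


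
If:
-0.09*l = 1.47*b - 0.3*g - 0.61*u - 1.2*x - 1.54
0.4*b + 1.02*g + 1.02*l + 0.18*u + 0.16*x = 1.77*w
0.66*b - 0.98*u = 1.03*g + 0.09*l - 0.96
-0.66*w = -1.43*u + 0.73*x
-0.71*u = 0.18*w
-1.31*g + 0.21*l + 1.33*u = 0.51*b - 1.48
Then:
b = -0.06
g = 1.05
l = 0.99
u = -0.26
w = 1.01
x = -1.41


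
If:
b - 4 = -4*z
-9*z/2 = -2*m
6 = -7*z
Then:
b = 52/7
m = -27/14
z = -6/7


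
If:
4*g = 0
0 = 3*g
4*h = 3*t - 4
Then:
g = 0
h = 3*t/4 - 1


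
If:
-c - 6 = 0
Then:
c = -6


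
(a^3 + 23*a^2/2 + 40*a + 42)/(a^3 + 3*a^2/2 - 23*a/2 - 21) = (2*a^2 + 19*a + 42)/(2*a^2 - a - 21)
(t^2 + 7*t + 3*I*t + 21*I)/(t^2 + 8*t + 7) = (t + 3*I)/(t + 1)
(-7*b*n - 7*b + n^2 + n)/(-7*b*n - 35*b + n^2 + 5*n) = (n + 1)/(n + 5)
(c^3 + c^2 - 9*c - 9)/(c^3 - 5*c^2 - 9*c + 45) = (c + 1)/(c - 5)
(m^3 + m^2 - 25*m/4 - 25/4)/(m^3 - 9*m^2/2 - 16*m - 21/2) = (4*m^2 - 25)/(2*(2*m^2 - 11*m - 21))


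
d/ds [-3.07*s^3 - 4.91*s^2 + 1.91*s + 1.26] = -9.21*s^2 - 9.82*s + 1.91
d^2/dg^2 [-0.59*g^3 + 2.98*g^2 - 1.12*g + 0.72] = 5.96 - 3.54*g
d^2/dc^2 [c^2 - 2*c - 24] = 2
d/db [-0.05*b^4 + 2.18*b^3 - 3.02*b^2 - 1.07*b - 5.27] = -0.2*b^3 + 6.54*b^2 - 6.04*b - 1.07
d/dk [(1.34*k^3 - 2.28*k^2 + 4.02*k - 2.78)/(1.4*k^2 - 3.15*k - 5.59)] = (1.876*k^4 - 8.442*k^3 - 20.9178*k^2 + 33.2744*k - 31.2288)/(1.96*k^4 - 8.82*k^3 - 5.7295*k^2 + 35.217*k + 31.2481)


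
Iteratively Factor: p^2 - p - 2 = (p - 2)*(p + 1)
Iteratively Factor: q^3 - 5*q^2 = (q)*(q^2 - 5*q) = q*(q - 5)*(q)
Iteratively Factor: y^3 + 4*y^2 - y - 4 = (y + 1)*(y^2 + 3*y - 4) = (y - 1)*(y + 1)*(y + 4)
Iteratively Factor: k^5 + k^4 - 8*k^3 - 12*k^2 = (k + 2)*(k^4 - k^3 - 6*k^2) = k*(k + 2)*(k^3 - k^2 - 6*k) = k*(k - 3)*(k + 2)*(k^2 + 2*k) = k*(k - 3)*(k + 2)^2*(k)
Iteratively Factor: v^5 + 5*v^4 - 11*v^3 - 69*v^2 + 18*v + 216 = (v - 3)*(v^4 + 8*v^3 + 13*v^2 - 30*v - 72) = (v - 3)*(v - 2)*(v^3 + 10*v^2 + 33*v + 36) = (v - 3)*(v - 2)*(v + 4)*(v^2 + 6*v + 9) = (v - 3)*(v - 2)*(v + 3)*(v + 4)*(v + 3)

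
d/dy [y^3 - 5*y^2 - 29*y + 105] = 3*y^2 - 10*y - 29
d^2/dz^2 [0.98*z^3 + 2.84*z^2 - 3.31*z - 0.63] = 5.88*z + 5.68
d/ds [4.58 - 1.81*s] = -1.81000000000000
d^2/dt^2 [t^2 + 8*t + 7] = 2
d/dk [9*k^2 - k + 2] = 18*k - 1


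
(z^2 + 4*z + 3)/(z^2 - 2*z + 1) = (z^2 + 4*z + 3)/(z^2 - 2*z + 1)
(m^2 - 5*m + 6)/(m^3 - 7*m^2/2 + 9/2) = 2*(m - 2)/(2*m^2 - m - 3)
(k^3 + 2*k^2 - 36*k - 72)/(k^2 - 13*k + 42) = (k^2 + 8*k + 12)/(k - 7)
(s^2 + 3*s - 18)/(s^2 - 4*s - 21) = (-s^2 - 3*s + 18)/(-s^2 + 4*s + 21)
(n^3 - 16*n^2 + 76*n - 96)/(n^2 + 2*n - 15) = (n^3 - 16*n^2 + 76*n - 96)/(n^2 + 2*n - 15)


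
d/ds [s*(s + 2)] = 2*s + 2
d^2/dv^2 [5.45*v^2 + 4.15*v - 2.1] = 10.9000000000000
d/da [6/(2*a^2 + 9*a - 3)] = 6*(-4*a - 9)/(2*a^2 + 9*a - 3)^2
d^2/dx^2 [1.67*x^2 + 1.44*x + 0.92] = 3.34000000000000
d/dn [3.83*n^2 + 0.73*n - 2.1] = 7.66*n + 0.73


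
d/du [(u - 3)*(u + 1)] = 2*u - 2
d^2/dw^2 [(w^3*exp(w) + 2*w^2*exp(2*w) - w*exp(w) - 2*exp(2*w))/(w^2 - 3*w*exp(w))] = (w^2*(w - 3*exp(w))^2*(w^3 + 8*w^2*exp(w) + 6*w^2 + 16*w*exp(w) + 5*w - 4*exp(w) - 2) + w*(w - 3*exp(w))*(2*(3*w*exp(w) - 2*w + 3*exp(w))*(w^3 + 4*w^2*exp(w) + 3*w^2 + 4*w*exp(w) - w - 4*exp(w) - 1) + (3*w*exp(w) + 6*exp(w) - 2)*(w^3 + 2*w^2*exp(w) - w - 2*exp(w))) + 2*(3*w*exp(w) - 2*w + 3*exp(w))^2*(w^3 + 2*w^2*exp(w) - w - 2*exp(w)))*exp(w)/(w^3*(w - 3*exp(w))^3)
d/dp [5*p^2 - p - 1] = 10*p - 1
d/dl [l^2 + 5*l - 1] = 2*l + 5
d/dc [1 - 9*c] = -9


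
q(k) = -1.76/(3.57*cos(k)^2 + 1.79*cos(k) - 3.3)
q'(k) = -1.76*(7.14*sin(k)*cos(k) + 1.79*sin(k))/(3.57*cos(k)^2 + 1.79*cos(k) - 3.3)^2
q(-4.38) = 0.50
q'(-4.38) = 0.07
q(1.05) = 1.15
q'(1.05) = -3.50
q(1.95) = 0.51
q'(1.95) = 0.12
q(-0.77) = 10.06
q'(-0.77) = 276.75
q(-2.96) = 1.10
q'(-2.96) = -0.64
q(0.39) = -1.25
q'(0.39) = -2.83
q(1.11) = 0.98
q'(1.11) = -2.42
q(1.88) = 0.50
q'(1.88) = 0.05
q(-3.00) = 1.12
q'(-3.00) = -0.53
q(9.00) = 0.89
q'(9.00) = 0.88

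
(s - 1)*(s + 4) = s^2 + 3*s - 4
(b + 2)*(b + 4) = b^2 + 6*b + 8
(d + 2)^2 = d^2 + 4*d + 4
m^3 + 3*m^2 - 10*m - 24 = (m - 3)*(m + 2)*(m + 4)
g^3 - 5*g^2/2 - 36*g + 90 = (g - 6)*(g - 5/2)*(g + 6)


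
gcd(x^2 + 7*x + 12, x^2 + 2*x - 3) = x + 3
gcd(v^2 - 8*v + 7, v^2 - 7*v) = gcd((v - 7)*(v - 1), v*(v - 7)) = v - 7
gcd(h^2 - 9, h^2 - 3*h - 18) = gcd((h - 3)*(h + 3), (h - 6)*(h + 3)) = h + 3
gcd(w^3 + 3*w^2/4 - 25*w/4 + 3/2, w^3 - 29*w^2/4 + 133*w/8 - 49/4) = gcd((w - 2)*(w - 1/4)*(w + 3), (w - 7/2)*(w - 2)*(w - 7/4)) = w - 2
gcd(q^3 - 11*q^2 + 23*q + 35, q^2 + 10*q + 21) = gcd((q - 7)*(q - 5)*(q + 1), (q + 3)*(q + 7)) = 1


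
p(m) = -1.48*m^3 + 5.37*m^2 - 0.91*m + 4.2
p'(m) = -4.44*m^2 + 10.74*m - 0.91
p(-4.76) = 289.82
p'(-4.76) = -152.63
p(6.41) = -170.78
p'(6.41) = -114.50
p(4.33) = -19.21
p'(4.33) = -37.65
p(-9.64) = 1837.85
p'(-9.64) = -517.05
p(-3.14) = 105.82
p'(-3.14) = -78.41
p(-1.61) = 25.76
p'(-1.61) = -29.71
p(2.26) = 12.49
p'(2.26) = 0.68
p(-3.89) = 176.12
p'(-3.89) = -109.88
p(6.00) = -127.62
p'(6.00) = -96.31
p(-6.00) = 522.66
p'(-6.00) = -225.19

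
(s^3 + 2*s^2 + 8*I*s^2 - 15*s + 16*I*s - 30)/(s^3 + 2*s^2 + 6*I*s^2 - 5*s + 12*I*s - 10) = (s + 3*I)/(s + I)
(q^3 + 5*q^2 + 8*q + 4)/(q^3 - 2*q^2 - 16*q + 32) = (q^3 + 5*q^2 + 8*q + 4)/(q^3 - 2*q^2 - 16*q + 32)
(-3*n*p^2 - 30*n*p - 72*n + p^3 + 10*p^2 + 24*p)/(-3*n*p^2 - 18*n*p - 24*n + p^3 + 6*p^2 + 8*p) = (p + 6)/(p + 2)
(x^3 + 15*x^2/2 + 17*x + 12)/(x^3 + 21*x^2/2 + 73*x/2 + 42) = (2*x^2 + 7*x + 6)/(2*x^2 + 13*x + 21)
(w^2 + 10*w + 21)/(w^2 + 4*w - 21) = (w + 3)/(w - 3)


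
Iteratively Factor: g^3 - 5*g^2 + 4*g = (g - 1)*(g^2 - 4*g) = g*(g - 1)*(g - 4)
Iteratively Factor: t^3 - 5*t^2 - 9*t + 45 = (t - 5)*(t^2 - 9) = (t - 5)*(t - 3)*(t + 3)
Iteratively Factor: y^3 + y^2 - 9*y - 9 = (y - 3)*(y^2 + 4*y + 3) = (y - 3)*(y + 1)*(y + 3)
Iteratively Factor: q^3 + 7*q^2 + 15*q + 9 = (q + 1)*(q^2 + 6*q + 9) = (q + 1)*(q + 3)*(q + 3)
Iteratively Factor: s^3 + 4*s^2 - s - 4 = (s - 1)*(s^2 + 5*s + 4) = (s - 1)*(s + 1)*(s + 4)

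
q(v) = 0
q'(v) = 0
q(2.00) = 0.00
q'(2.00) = 0.00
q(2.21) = 0.00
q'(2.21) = 0.00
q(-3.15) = 0.00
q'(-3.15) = 0.00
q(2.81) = 0.00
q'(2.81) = 0.00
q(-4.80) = 0.00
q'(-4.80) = 0.00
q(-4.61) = 0.00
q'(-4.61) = 0.00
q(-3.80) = 0.00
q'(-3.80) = 0.00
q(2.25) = 0.00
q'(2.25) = 0.00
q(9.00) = 0.00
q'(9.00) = 0.00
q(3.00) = 0.00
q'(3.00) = 0.00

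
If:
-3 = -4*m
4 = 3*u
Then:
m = 3/4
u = 4/3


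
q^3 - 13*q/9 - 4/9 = (q - 4/3)*(q + 1/3)*(q + 1)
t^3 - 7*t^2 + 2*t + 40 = (t - 5)*(t - 4)*(t + 2)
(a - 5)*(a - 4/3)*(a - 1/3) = a^3 - 20*a^2/3 + 79*a/9 - 20/9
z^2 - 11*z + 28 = (z - 7)*(z - 4)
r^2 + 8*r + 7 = (r + 1)*(r + 7)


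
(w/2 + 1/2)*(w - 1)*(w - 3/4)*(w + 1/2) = w^4/2 - w^3/8 - 11*w^2/16 + w/8 + 3/16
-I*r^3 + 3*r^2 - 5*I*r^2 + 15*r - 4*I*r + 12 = (r + 4)*(r + 3*I)*(-I*r - I)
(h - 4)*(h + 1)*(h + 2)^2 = h^4 + h^3 - 12*h^2 - 28*h - 16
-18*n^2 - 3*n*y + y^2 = (-6*n + y)*(3*n + y)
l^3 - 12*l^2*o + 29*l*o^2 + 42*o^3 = (l - 7*o)*(l - 6*o)*(l + o)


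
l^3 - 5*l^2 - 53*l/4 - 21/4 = (l - 7)*(l + 1/2)*(l + 3/2)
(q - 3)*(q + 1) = q^2 - 2*q - 3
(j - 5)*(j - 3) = j^2 - 8*j + 15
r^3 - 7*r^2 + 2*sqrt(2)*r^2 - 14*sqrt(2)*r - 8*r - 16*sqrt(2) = (r - 8)*(r + 1)*(r + 2*sqrt(2))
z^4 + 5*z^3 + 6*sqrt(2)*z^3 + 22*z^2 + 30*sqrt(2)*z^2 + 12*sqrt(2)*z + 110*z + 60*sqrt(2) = (z + 5)*(z + sqrt(2))*(z + 2*sqrt(2))*(z + 3*sqrt(2))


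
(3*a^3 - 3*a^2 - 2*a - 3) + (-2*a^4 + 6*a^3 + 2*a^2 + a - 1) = -2*a^4 + 9*a^3 - a^2 - a - 4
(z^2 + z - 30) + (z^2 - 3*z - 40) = 2*z^2 - 2*z - 70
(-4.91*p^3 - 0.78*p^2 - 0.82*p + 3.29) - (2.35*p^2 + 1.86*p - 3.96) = -4.91*p^3 - 3.13*p^2 - 2.68*p + 7.25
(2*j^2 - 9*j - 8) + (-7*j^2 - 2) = -5*j^2 - 9*j - 10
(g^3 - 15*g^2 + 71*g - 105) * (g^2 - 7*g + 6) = g^5 - 22*g^4 + 182*g^3 - 692*g^2 + 1161*g - 630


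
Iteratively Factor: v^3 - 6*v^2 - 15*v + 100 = (v - 5)*(v^2 - v - 20) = (v - 5)^2*(v + 4)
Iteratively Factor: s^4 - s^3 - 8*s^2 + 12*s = (s + 3)*(s^3 - 4*s^2 + 4*s) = (s - 2)*(s + 3)*(s^2 - 2*s) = (s - 2)^2*(s + 3)*(s)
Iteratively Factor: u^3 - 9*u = (u - 3)*(u^2 + 3*u) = (u - 3)*(u + 3)*(u)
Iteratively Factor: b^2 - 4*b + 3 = (b - 3)*(b - 1)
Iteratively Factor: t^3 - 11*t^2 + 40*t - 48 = (t - 4)*(t^2 - 7*t + 12) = (t - 4)^2*(t - 3)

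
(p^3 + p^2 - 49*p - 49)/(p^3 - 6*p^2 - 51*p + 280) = (p^2 - 6*p - 7)/(p^2 - 13*p + 40)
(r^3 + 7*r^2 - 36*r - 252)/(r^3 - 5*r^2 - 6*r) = (r^2 + 13*r + 42)/(r*(r + 1))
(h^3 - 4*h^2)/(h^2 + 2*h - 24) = h^2/(h + 6)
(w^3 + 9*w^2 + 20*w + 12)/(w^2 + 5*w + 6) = (w^2 + 7*w + 6)/(w + 3)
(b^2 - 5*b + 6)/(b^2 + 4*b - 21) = (b - 2)/(b + 7)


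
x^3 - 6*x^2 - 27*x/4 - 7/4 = (x - 7)*(x + 1/2)^2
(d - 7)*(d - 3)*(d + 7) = d^3 - 3*d^2 - 49*d + 147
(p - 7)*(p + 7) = p^2 - 49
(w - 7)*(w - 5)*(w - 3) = w^3 - 15*w^2 + 71*w - 105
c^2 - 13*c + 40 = (c - 8)*(c - 5)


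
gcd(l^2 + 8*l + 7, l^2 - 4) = 1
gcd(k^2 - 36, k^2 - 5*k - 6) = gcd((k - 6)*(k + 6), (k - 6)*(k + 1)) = k - 6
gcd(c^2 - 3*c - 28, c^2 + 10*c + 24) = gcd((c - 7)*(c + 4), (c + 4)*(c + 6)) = c + 4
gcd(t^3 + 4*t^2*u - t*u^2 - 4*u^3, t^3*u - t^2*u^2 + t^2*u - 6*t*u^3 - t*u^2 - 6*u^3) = 1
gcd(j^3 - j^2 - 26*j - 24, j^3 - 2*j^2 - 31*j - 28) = j^2 + 5*j + 4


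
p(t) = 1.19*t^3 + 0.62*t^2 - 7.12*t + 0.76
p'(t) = 3.57*t^2 + 1.24*t - 7.12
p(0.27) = -1.09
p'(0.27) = -6.52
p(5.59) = 188.20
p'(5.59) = 111.37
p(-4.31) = -52.31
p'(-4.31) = 53.85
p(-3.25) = -10.40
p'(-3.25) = 26.56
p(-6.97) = -322.44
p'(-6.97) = 157.67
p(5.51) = 179.42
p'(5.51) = 108.10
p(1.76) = -3.36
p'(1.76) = 6.12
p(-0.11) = 1.55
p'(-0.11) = -7.21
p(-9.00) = -752.45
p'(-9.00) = 270.89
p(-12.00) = -1880.84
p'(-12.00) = 492.08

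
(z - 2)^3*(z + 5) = z^4 - z^3 - 18*z^2 + 52*z - 40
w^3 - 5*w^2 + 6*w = w*(w - 3)*(w - 2)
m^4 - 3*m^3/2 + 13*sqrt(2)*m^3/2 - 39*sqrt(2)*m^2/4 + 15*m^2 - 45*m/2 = m*(m - 3/2)*(m + 3*sqrt(2)/2)*(m + 5*sqrt(2))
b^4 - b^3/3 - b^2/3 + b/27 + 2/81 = (b - 2/3)*(b - 1/3)*(b + 1/3)^2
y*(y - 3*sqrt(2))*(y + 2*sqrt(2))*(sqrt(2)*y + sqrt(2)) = sqrt(2)*y^4 - 2*y^3 + sqrt(2)*y^3 - 12*sqrt(2)*y^2 - 2*y^2 - 12*sqrt(2)*y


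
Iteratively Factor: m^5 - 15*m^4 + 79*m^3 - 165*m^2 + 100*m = (m - 1)*(m^4 - 14*m^3 + 65*m^2 - 100*m) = (m - 4)*(m - 1)*(m^3 - 10*m^2 + 25*m) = m*(m - 4)*(m - 1)*(m^2 - 10*m + 25) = m*(m - 5)*(m - 4)*(m - 1)*(m - 5)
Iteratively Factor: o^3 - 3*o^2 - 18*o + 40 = (o + 4)*(o^2 - 7*o + 10) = (o - 2)*(o + 4)*(o - 5)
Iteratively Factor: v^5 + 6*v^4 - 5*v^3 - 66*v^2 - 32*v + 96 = (v - 1)*(v^4 + 7*v^3 + 2*v^2 - 64*v - 96) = (v - 3)*(v - 1)*(v^3 + 10*v^2 + 32*v + 32) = (v - 3)*(v - 1)*(v + 2)*(v^2 + 8*v + 16) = (v - 3)*(v - 1)*(v + 2)*(v + 4)*(v + 4)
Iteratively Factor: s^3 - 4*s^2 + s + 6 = (s - 2)*(s^2 - 2*s - 3) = (s - 2)*(s + 1)*(s - 3)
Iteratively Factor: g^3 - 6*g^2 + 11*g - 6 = (g - 3)*(g^2 - 3*g + 2) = (g - 3)*(g - 1)*(g - 2)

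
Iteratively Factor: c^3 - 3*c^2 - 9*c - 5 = (c + 1)*(c^2 - 4*c - 5) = (c - 5)*(c + 1)*(c + 1)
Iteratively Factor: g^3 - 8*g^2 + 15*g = (g - 3)*(g^2 - 5*g) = (g - 5)*(g - 3)*(g)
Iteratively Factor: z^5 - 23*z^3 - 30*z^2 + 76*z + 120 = (z + 2)*(z^4 - 2*z^3 - 19*z^2 + 8*z + 60) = (z - 5)*(z + 2)*(z^3 + 3*z^2 - 4*z - 12) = (z - 5)*(z + 2)*(z + 3)*(z^2 - 4) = (z - 5)*(z + 2)^2*(z + 3)*(z - 2)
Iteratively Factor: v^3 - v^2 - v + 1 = (v + 1)*(v^2 - 2*v + 1) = (v - 1)*(v + 1)*(v - 1)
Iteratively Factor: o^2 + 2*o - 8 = (o - 2)*(o + 4)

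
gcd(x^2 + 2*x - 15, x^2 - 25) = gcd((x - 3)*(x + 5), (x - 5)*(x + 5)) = x + 5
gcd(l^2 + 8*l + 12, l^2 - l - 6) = l + 2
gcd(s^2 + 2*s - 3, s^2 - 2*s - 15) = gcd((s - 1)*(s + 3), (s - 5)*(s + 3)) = s + 3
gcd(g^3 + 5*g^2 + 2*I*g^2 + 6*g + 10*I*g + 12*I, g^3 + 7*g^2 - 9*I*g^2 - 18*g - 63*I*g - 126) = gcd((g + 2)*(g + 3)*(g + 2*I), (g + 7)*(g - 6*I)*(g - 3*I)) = 1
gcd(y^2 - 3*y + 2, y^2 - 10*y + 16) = y - 2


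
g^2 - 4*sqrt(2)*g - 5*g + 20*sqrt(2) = (g - 5)*(g - 4*sqrt(2))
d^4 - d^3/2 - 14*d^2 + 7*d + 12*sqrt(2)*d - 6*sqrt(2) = (d - 1/2)*(d - 2*sqrt(2))*(d - sqrt(2))*(d + 3*sqrt(2))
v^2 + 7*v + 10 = (v + 2)*(v + 5)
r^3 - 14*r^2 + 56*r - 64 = (r - 8)*(r - 4)*(r - 2)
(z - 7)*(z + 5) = z^2 - 2*z - 35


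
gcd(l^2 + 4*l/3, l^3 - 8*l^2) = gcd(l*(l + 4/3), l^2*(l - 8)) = l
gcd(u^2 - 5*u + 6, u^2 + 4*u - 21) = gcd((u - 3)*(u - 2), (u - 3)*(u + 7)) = u - 3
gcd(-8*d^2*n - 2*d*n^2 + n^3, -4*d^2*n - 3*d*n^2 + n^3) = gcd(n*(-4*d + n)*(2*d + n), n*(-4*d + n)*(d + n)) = 4*d*n - n^2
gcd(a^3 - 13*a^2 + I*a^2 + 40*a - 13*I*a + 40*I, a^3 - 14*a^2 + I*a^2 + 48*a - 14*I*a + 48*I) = a^2 + a*(-8 + I) - 8*I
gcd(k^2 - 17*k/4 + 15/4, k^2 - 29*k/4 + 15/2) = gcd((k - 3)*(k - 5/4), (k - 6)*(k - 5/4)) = k - 5/4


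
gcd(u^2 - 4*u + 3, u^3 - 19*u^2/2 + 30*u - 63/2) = u - 3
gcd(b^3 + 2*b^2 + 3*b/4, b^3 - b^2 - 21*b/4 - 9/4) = b^2 + 2*b + 3/4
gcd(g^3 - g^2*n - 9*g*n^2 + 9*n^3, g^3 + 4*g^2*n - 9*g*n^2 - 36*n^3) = g^2 - 9*n^2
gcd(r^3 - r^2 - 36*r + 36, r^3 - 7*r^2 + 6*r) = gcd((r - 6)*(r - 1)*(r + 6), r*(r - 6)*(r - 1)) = r^2 - 7*r + 6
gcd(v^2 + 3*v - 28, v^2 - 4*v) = v - 4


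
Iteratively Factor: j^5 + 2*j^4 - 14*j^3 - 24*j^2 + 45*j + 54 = (j + 1)*(j^4 + j^3 - 15*j^2 - 9*j + 54) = (j + 1)*(j + 3)*(j^3 - 2*j^2 - 9*j + 18) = (j - 2)*(j + 1)*(j + 3)*(j^2 - 9) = (j - 3)*(j - 2)*(j + 1)*(j + 3)*(j + 3)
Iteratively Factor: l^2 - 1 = (l - 1)*(l + 1)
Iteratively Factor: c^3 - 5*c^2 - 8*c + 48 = (c + 3)*(c^2 - 8*c + 16) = (c - 4)*(c + 3)*(c - 4)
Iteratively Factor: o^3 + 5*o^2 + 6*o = (o)*(o^2 + 5*o + 6) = o*(o + 2)*(o + 3)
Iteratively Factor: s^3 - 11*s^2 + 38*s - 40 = (s - 2)*(s^2 - 9*s + 20) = (s - 5)*(s - 2)*(s - 4)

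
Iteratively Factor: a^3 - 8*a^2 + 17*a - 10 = (a - 5)*(a^2 - 3*a + 2) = (a - 5)*(a - 2)*(a - 1)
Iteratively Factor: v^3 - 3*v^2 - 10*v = (v)*(v^2 - 3*v - 10) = v*(v + 2)*(v - 5)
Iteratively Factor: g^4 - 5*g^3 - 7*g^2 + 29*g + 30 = (g + 1)*(g^3 - 6*g^2 - g + 30) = (g - 5)*(g + 1)*(g^2 - g - 6) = (g - 5)*(g + 1)*(g + 2)*(g - 3)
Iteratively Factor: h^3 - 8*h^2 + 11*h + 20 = (h + 1)*(h^2 - 9*h + 20) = (h - 4)*(h + 1)*(h - 5)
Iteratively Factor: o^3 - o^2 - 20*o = (o - 5)*(o^2 + 4*o) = (o - 5)*(o + 4)*(o)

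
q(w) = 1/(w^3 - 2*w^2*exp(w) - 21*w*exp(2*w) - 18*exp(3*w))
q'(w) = (2*w^2*exp(w) - 3*w^2 + 42*w*exp(2*w) + 4*w*exp(w) + 54*exp(3*w) + 21*exp(2*w))/(w^3 - 2*w^2*exp(w) - 21*w*exp(2*w) - 18*exp(3*w))^2 = (2*w^2*exp(w) - 3*w^2 + 42*w*exp(2*w) + 4*w*exp(w) + 54*exp(3*w) + 21*exp(2*w))/(-w^3 + 2*w^2*exp(w) + 21*w*exp(2*w) + 18*exp(3*w))^2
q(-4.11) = -0.01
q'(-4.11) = -0.01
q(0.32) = -0.02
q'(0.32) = 0.06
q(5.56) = -0.00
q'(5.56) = 0.00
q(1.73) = -0.00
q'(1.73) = 0.00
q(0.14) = -0.03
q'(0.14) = 0.12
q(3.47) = -0.00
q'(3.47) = 0.00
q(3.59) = -0.00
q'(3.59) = 0.00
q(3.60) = -0.00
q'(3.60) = 0.00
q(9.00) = 0.00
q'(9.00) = 0.00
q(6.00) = 0.00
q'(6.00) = 0.00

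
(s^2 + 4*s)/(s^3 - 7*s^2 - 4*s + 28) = s*(s + 4)/(s^3 - 7*s^2 - 4*s + 28)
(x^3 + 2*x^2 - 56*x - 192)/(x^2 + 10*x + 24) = x - 8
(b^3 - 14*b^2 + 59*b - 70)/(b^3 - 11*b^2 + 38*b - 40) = (b - 7)/(b - 4)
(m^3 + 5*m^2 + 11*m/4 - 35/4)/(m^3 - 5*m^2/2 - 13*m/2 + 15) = (2*m^2 + 5*m - 7)/(2*(m^2 - 5*m + 6))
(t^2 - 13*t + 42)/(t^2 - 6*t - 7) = (t - 6)/(t + 1)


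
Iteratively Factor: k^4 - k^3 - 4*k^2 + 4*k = (k)*(k^3 - k^2 - 4*k + 4) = k*(k - 2)*(k^2 + k - 2) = k*(k - 2)*(k - 1)*(k + 2)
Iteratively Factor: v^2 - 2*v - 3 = (v + 1)*(v - 3)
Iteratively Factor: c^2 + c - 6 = (c - 2)*(c + 3)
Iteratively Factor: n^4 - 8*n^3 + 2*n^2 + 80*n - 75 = (n - 5)*(n^3 - 3*n^2 - 13*n + 15) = (n - 5)*(n + 3)*(n^2 - 6*n + 5) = (n - 5)*(n - 1)*(n + 3)*(n - 5)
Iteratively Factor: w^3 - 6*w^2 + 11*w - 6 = (w - 3)*(w^2 - 3*w + 2) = (w - 3)*(w - 2)*(w - 1)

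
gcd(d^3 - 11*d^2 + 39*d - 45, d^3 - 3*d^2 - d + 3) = d - 3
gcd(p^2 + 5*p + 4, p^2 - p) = 1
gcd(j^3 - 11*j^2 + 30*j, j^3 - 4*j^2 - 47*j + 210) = j^2 - 11*j + 30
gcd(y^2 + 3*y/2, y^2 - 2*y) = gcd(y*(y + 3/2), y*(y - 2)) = y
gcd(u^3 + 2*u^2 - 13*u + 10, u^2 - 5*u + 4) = u - 1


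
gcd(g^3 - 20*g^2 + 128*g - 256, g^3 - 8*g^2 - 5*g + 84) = g - 4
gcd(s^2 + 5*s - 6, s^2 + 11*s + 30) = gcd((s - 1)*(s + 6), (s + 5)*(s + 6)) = s + 6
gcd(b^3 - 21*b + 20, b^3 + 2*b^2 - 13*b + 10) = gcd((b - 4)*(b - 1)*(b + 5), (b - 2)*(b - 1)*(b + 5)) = b^2 + 4*b - 5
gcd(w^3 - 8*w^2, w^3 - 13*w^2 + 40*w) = w^2 - 8*w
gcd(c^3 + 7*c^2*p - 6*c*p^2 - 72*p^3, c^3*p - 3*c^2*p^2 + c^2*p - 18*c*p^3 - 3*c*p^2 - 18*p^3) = 1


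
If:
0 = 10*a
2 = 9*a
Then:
No Solution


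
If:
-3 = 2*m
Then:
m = -3/2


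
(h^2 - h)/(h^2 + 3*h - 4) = h/(h + 4)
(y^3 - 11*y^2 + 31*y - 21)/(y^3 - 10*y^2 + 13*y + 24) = (y^2 - 8*y + 7)/(y^2 - 7*y - 8)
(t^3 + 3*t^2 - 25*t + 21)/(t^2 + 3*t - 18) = (t^2 + 6*t - 7)/(t + 6)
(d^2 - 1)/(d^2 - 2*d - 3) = (d - 1)/(d - 3)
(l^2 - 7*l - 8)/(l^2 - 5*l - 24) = (l + 1)/(l + 3)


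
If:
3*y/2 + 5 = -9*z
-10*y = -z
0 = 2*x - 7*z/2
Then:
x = -175/183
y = -10/183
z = -100/183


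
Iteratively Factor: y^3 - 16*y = (y + 4)*(y^2 - 4*y) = y*(y + 4)*(y - 4)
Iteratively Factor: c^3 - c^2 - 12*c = (c - 4)*(c^2 + 3*c) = (c - 4)*(c + 3)*(c)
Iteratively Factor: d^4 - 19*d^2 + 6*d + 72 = (d - 3)*(d^3 + 3*d^2 - 10*d - 24) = (d - 3)*(d + 2)*(d^2 + d - 12) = (d - 3)^2*(d + 2)*(d + 4)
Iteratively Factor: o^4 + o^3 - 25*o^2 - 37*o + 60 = (o - 5)*(o^3 + 6*o^2 + 5*o - 12) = (o - 5)*(o + 4)*(o^2 + 2*o - 3) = (o - 5)*(o - 1)*(o + 4)*(o + 3)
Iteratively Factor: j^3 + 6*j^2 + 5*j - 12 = (j - 1)*(j^2 + 7*j + 12) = (j - 1)*(j + 4)*(j + 3)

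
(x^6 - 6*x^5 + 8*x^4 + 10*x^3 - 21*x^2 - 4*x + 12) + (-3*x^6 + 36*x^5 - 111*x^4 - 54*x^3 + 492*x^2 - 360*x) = -2*x^6 + 30*x^5 - 103*x^4 - 44*x^3 + 471*x^2 - 364*x + 12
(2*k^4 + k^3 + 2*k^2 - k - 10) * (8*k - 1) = 16*k^5 + 6*k^4 + 15*k^3 - 10*k^2 - 79*k + 10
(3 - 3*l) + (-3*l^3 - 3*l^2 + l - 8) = -3*l^3 - 3*l^2 - 2*l - 5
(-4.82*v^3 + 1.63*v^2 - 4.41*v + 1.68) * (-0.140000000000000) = 0.6748*v^3 - 0.2282*v^2 + 0.6174*v - 0.2352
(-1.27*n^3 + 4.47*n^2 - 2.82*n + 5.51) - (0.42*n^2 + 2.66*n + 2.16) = -1.27*n^3 + 4.05*n^2 - 5.48*n + 3.35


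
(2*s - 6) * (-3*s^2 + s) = -6*s^3 + 20*s^2 - 6*s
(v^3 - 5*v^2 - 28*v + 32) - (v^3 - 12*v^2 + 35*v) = 7*v^2 - 63*v + 32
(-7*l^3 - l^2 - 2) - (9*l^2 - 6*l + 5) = -7*l^3 - 10*l^2 + 6*l - 7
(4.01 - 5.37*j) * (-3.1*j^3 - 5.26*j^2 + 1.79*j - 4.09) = 16.647*j^4 + 15.8152*j^3 - 30.7049*j^2 + 29.1412*j - 16.4009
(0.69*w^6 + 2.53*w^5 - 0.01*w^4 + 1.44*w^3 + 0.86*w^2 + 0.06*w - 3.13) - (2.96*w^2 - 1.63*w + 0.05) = 0.69*w^6 + 2.53*w^5 - 0.01*w^4 + 1.44*w^3 - 2.1*w^2 + 1.69*w - 3.18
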